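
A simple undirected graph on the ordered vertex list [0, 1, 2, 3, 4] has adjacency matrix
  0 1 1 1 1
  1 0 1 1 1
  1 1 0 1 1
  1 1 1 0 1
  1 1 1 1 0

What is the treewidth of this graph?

A width-4 tree decomposition is:
Bags: B1 = {0, 1, 2, 3, 4}
Tree: (single bag)
A single bag containing all 5 vertices is trivially a valid decomposition of width 4. Conversely, {0, 1, 2, 3, 4} is a clique of size 5, and the vertices of any clique must share a bag in every tree decomposition; so some bag has ≥ 5 vertices and tw(G) ≥ 4. Therefore the treewidth is 4.

4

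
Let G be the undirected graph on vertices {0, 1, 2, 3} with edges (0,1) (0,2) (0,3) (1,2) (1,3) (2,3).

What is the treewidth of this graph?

3

A width-3 tree decomposition is:
Bags: B1 = {0, 1, 2, 3}
Tree: (single bag)
A single bag containing all 4 vertices is trivially a valid decomposition of width 3. For the lower bound, the 4 vertices {0, 1, 2, 3} are pairwise adjacent, and any tree decomposition puts a clique entirely inside one bag — forcing width ≥ 3. Hence tw(G) = 3 exactly.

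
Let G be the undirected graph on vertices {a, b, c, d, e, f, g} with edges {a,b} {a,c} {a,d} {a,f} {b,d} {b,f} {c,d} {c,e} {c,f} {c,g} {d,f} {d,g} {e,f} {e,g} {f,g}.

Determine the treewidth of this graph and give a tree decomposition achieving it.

The largest bag has 4 vertices, giving width 3; this decomposition certifies tw(G) ≤ 3. Conversely, {c, d, f, g} is a clique of size 4, and the vertices of any clique must share a bag in every tree decomposition; so some bag has ≥ 4 vertices and tw(G) ≥ 3. Therefore the treewidth is 3.

Treewidth 3.
One optimal decomposition is:
Bags: B1 = {a, c, d, f}  B2 = {c, d, f, g}  B3 = {c, e, f, g}  B4 = {a, b, d, f}
Tree: B1–B2, B2–B3, B1–B4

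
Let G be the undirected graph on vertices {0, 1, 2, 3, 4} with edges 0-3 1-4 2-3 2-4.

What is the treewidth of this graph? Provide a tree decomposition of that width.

Treewidth 1.
One optimal decomposition is:
Bags: B1 = {1, 4}  B2 = {2, 4}  B3 = {2, 3}  B4 = {0, 3}
Tree: B1–B2, B2–B3, B3–B4

Every bag has size at most 2, so the width is 2 − 1 = 1 and tw(G) ≤ 1. G has an edge, so its treewidth is at least 1. Combining the bounds, tw(G) = 1.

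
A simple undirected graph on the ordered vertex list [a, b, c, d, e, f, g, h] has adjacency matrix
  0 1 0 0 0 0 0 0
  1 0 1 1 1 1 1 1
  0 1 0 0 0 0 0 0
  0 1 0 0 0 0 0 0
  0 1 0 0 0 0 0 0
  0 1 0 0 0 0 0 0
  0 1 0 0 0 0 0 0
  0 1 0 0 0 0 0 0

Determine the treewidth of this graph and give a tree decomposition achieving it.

Treewidth 1.
One such decomposition:
Bags: B1 = {b, g}  B2 = {b, e}  B3 = {a, b}  B4 = {b, f}  B5 = {b, d}  B6 = {b, h}  B7 = {b, c}
Tree: B1–B2, B2–B3, B3–B4, B1–B5, B5–B6, B6–B7

Each bag holds 2 vertices, so the decomposition has width 1, which upper-bounds the treewidth. Since G has at least one edge (e.g. g–b), it is not an edgeless graph, so tw(G) ≥ 1. The upper and lower bounds meet at 1, so that is the treewidth.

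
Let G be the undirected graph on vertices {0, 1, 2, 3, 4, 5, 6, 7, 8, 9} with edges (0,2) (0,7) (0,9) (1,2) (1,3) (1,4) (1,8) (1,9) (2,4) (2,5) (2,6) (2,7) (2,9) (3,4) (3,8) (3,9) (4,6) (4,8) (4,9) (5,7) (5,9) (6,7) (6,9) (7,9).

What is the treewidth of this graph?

A width-3 tree decomposition is:
Bags: B1 = {2, 6, 7, 9}  B2 = {2, 4, 6, 9}  B3 = {1, 2, 4, 9}  B4 = {2, 5, 7, 9}  B5 = {1, 3, 4, 9}  B6 = {1, 3, 4, 8}  B7 = {0, 2, 7, 9}
Tree: B1–B2, B2–B3, B1–B4, B3–B5, B5–B6, B1–B7
The largest bag has 4 vertices, giving width 3; this decomposition certifies tw(G) ≤ 3. On the other hand G contains the 4-clique {1, 3, 4, 8}. A clique must lie in a single bag of any decomposition, so no decomposition can have width below 3. Combining the bounds, tw(G) = 3.

3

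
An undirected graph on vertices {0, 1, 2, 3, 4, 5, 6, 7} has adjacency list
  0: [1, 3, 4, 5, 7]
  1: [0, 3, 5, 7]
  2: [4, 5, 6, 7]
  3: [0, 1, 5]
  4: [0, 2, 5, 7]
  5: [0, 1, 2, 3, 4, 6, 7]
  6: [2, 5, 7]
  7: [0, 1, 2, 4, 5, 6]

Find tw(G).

A width-3 tree decomposition is:
Bags: B1 = {0, 4, 5, 7}  B2 = {0, 1, 5, 7}  B3 = {2, 4, 5, 7}  B4 = {2, 5, 6, 7}  B5 = {0, 1, 3, 5}
Tree: B1–B2, B1–B3, B3–B4, B2–B5
Each bag holds 4 vertices, so the decomposition has width 3, which upper-bounds the treewidth. On the other hand G contains the 4-clique {0, 1, 3, 5}. A clique must lie in a single bag of any decomposition, so no decomposition can have width below 3. Hence tw(G) = 3 exactly.

3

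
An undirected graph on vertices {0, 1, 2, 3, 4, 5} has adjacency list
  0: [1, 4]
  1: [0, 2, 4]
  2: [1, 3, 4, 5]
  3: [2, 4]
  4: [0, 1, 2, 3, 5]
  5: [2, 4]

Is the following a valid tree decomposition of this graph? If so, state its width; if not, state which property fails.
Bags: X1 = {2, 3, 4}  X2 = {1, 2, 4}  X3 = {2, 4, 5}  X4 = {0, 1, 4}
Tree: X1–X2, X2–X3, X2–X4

Every vertex of G appears in some bag (union = {0, 1, 2, 3, 4, 5}); every edge is covered by a bag; and for each vertex v the set of bags containing v is connected in the bag tree. The decomposition is therefore valid. The largest bag has 3 vertices, so the width is 2.

Yes; width 2.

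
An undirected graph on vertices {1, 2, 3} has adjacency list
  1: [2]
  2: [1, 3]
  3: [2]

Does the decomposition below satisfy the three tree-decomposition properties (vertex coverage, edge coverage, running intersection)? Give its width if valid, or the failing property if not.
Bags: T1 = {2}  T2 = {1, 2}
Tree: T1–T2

A tree decomposition must satisfy three properties: every vertex lies in some bag; for every edge, both endpoints lie together in some bag; and for every vertex, the bags containing it form a connected subtree. Here vertex 3 appears in no bag, so the decomposition is invalid.

No — vertex 3 appears in no bag.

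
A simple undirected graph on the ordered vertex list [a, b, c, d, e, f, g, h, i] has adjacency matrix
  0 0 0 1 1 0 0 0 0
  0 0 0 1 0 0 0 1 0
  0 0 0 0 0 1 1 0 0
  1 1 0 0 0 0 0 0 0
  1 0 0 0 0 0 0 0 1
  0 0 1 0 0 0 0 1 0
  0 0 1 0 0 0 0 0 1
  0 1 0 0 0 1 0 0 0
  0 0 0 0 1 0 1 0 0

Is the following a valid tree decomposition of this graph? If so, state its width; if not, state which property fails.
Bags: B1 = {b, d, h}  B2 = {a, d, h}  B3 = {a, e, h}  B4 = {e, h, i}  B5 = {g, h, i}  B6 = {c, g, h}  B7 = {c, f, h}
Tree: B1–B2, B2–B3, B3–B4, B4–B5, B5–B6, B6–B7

Yes; width 2.

Checking the three conditions: (i) the bags cover all of {a, b, c, d, e, f, g, h, i}; (ii) for each edge, some bag contains both endpoints; (iii) the bags containing any fixed vertex form a subtree. All hold, so the decomposition is valid with width 3 − 1 = 2.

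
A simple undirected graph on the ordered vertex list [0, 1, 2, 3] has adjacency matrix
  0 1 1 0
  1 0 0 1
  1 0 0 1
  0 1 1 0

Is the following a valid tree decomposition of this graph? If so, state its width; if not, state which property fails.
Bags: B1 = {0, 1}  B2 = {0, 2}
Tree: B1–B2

A tree decomposition must satisfy three properties: every vertex lies in some bag; for every edge, both endpoints lie together in some bag; and for every vertex, the bags containing it form a connected subtree. Here vertex 3 appears in no bag, so the decomposition is invalid.

No — vertex 3 appears in no bag.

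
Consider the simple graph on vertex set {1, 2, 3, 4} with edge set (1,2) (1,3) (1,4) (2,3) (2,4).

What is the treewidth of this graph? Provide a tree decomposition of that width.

Treewidth 2.
One such decomposition:
Bags: B1 = {1, 2, 4}  B2 = {1, 2, 3}
Tree: B1–B2

Each bag holds 3 vertices, so the decomposition has width 2, which upper-bounds the treewidth. For the lower bound, the 3 vertices {1, 2, 3} are pairwise adjacent, and any tree decomposition puts a clique entirely inside one bag — forcing width ≥ 2. The upper and lower bounds meet at 2, so that is the treewidth.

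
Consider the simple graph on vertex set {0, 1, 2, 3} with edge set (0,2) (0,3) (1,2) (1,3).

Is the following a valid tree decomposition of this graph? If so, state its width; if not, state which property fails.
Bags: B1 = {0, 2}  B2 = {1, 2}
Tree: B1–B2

A tree decomposition must satisfy three properties: every vertex lies in some bag; for every edge, both endpoints lie together in some bag; and for every vertex, the bags containing it form a connected subtree. Here vertex 3 appears in no bag, so the decomposition is invalid.

No — vertex 3 appears in no bag.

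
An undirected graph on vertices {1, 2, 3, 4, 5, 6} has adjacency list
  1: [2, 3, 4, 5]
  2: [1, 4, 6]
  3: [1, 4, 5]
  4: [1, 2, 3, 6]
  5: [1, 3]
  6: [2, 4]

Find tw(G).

2

A width-2 tree decomposition is:
Bags: B1 = {1, 3, 5}  B2 = {1, 3, 4}  B3 = {1, 2, 4}  B4 = {2, 4, 6}
Tree: B1–B2, B2–B3, B3–B4
Every bag has size at most 3, so the width is 3 − 1 = 2 and tw(G) ≤ 2. For the lower bound, the 3 vertices {1, 2, 4} are pairwise adjacent, and any tree decomposition puts a clique entirely inside one bag — forcing width ≥ 2. Therefore the treewidth is 2.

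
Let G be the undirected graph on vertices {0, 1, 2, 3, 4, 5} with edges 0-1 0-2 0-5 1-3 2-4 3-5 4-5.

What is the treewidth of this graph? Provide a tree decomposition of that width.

The largest bag has 3 vertices, giving width 2; this decomposition certifies tw(G) ≤ 2. Since 3–1–0–5–3 is a cycle in G, G is not acyclic. Forests are exactly the graphs of treewidth ≤ 1, so tw(G) ≥ 2. Combining the bounds, tw(G) = 2.

Treewidth 2.
One such decomposition:
Bags: B1 = {1, 3, 5}  B2 = {0, 1, 5}  B3 = {0, 4, 5}  B4 = {0, 2, 4}
Tree: B1–B2, B2–B3, B3–B4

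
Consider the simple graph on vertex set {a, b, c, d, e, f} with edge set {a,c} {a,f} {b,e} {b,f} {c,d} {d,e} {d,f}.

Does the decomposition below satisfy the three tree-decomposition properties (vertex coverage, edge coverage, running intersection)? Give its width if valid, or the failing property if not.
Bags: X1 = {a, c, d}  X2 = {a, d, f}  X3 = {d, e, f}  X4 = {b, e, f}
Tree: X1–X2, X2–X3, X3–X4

Yes; width 2.

Checking the three conditions: (i) the bags cover all of {a, b, c, d, e, f}; (ii) for each edge, some bag contains both endpoints; (iii) the bags containing any fixed vertex form a subtree. All hold, so the decomposition is valid with width 3 − 1 = 2.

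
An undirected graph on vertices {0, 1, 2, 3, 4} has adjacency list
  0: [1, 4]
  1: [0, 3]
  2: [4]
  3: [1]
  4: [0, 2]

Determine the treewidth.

1

A width-1 tree decomposition is:
Bags: B1 = {1, 3}  B2 = {0, 1}  B3 = {0, 4}  B4 = {2, 4}
Tree: B1–B2, B2–B3, B3–B4
The largest bag has 2 vertices, giving width 1; this decomposition certifies tw(G) ≤ 1. G has an edge, so its treewidth is at least 1. Hence tw(G) = 1 exactly.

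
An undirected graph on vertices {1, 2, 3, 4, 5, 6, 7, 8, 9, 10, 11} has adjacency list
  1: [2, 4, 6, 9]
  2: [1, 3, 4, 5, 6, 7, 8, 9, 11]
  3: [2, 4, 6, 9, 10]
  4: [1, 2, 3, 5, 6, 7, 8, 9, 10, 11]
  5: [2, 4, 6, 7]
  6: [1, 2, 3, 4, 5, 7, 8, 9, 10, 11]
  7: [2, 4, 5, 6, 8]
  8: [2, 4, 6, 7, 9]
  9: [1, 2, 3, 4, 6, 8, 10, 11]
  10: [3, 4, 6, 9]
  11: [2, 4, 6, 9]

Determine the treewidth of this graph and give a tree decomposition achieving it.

Treewidth 4.
One optimal decomposition is:
Bags: B1 = {2, 3, 4, 6, 9}  B2 = {2, 4, 6, 8, 9}  B3 = {2, 4, 6, 9, 11}  B4 = {2, 4, 6, 7, 8}  B5 = {3, 4, 6, 9, 10}  B6 = {2, 4, 5, 6, 7}  B7 = {1, 2, 4, 6, 9}
Tree: B1–B2, B1–B3, B2–B4, B1–B5, B4–B6, B1–B7

Every bag has size at most 5, so the width is 5 − 1 = 4 and tw(G) ≤ 4. Conversely, {2, 4, 6, 8, 9} is a clique of size 5, and the vertices of any clique must share a bag in every tree decomposition; so some bag has ≥ 5 vertices and tw(G) ≥ 4. Hence tw(G) = 4 exactly.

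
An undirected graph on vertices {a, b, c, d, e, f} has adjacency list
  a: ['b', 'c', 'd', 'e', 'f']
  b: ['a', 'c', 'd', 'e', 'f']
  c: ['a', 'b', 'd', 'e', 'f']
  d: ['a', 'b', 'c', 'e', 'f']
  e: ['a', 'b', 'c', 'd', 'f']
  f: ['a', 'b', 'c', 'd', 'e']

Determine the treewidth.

5

A width-5 tree decomposition is:
Bags: B1 = {a, b, c, d, e, f}
Tree: (single bag)
With just one bag of size 6, the width is 6 − 1 = 5, so tw(G) ≤ 5. For the lower bound, the 6 vertices {a, b, c, d, e, f} are pairwise adjacent, and any tree decomposition puts a clique entirely inside one bag — forcing width ≥ 5. Therefore the treewidth is 5.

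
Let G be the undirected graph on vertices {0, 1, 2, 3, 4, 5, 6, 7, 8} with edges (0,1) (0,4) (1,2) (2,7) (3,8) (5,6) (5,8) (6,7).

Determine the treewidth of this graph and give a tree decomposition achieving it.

The largest bag has 2 vertices, giving width 1; this decomposition certifies tw(G) ≤ 1. Any graph with an edge has treewidth ≥ 1, and G has the edge 4–0. The upper and lower bounds meet at 1, so that is the treewidth.

Treewidth 1.
One such decomposition:
Bags: B1 = {0, 4}  B2 = {0, 1}  B3 = {1, 2}  B4 = {2, 7}  B5 = {6, 7}  B6 = {5, 6}  B7 = {5, 8}  B8 = {3, 8}
Tree: B1–B2, B2–B3, B3–B4, B4–B5, B5–B6, B6–B7, B7–B8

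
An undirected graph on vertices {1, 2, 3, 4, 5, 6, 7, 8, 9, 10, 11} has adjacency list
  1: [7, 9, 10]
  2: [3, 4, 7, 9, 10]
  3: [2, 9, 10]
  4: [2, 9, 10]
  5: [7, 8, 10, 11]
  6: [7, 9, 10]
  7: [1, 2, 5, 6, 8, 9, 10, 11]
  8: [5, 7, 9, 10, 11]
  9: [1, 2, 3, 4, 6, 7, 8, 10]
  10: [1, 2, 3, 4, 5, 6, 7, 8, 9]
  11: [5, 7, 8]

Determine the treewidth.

3

A width-3 tree decomposition is:
Bags: B1 = {7, 8, 9, 10}  B2 = {5, 7, 8, 10}  B3 = {2, 7, 9, 10}  B4 = {2, 4, 9, 10}  B5 = {6, 7, 9, 10}  B6 = {2, 3, 9, 10}  B7 = {5, 7, 8, 11}  B8 = {1, 7, 9, 10}
Tree: B1–B2, B1–B3, B3–B4, B3–B5, B4–B6, B2–B7, B1–B8
Each bag holds 4 vertices, so the decomposition has width 3, which upper-bounds the treewidth. For the lower bound, the 4 vertices {2, 3, 9, 10} are pairwise adjacent, and any tree decomposition puts a clique entirely inside one bag — forcing width ≥ 3. Combining the bounds, tw(G) = 3.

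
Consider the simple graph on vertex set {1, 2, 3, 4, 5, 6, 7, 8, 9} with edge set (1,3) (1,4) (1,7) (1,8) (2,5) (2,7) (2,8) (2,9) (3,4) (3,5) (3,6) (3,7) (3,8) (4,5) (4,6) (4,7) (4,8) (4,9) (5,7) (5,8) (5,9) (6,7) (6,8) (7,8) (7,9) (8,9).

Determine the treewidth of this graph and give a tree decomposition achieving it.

Treewidth 4.
Bags: B1 = {4, 5, 7, 8, 9}  B2 = {3, 4, 5, 7, 8}  B3 = {2, 5, 7, 8, 9}  B4 = {3, 4, 6, 7, 8}  B5 = {1, 3, 4, 7, 8}
Tree: B1–B2, B1–B3, B2–B4, B4–B5

Every bag has size at most 5, so the width is 5 − 1 = 4 and tw(G) ≤ 4. Conversely, {2, 5, 7, 8, 9} is a clique of size 5, and the vertices of any clique must share a bag in every tree decomposition; so some bag has ≥ 5 vertices and tw(G) ≥ 4. Combining the bounds, tw(G) = 4.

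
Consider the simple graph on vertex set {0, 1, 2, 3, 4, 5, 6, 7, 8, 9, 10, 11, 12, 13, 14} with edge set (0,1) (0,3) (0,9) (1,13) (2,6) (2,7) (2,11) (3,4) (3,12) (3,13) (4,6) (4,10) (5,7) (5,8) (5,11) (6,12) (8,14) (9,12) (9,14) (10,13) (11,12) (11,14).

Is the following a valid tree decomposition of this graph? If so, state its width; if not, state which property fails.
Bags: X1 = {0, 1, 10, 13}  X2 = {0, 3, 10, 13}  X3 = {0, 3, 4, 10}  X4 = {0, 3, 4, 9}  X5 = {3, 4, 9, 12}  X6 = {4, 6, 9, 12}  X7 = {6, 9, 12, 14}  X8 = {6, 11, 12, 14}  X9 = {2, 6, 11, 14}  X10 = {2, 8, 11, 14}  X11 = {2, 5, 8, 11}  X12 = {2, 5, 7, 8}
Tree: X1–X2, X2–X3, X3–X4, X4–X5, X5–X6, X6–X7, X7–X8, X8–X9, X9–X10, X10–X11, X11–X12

Vertex coverage: the bags together contain {0, 1, 2, 3, 4, 5, 6, 7, 8, 9, 10, 11, 12, 13, 14}, the full vertex set. Edge coverage: each edge of G has both endpoints in at least one bag. Running intersection: for every vertex, the bags containing it form a connected subtree. All three properties hold, so this is a valid tree decomposition of width max|bag| − 1 = 3, and hence tw(G) ≤ 3.

Yes; width 3.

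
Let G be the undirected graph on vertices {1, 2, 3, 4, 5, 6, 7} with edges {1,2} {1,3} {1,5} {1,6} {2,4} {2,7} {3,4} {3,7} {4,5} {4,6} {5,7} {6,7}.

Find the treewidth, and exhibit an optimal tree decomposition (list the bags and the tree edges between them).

Treewidth 3.
One optimal decomposition is:
Bags: B1 = {1, 4, 5, 7}  B2 = {1, 3, 4, 7}  B3 = {1, 2, 4, 7}  B4 = {1, 4, 6, 7}
Tree: B1–B2, B2–B3, B3–B4

The largest bag has 4 vertices, giving width 3; this decomposition certifies tw(G) ≤ 3. For the lower bound: the 4 vertex sets {4,5}, {3,7}, {1}, {2} are disjoint, each induces a connected subgraph, and every pair is joined by at least one edge of G. Contracting each set to a single vertex therefore yields K_{4} as a minor, and since treewidth is minor-monotone, tw(G) ≥ tw(K_{4}) = 3. The upper and lower bounds meet at 3, so that is the treewidth.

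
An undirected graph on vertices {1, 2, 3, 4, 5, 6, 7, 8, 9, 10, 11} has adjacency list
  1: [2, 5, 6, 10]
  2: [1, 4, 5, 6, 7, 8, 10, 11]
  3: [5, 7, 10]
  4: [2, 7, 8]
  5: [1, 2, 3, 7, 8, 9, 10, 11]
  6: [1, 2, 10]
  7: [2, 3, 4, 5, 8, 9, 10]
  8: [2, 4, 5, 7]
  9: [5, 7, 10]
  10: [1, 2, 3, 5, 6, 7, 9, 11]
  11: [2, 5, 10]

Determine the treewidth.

A width-3 tree decomposition is:
Bags: B1 = {2, 5, 7, 10}  B2 = {2, 5, 10, 11}  B3 = {2, 5, 7, 8}  B4 = {5, 7, 9, 10}  B5 = {1, 2, 5, 10}  B6 = {1, 2, 6, 10}  B7 = {2, 4, 7, 8}  B8 = {3, 5, 7, 10}
Tree: B1–B2, B1–B3, B1–B4, B1–B5, B5–B6, B3–B7, B4–B8
Every bag has size at most 4, so the width is 4 − 1 = 3 and tw(G) ≤ 3. On the other hand G contains the 4-clique {5, 7, 9, 10}. A clique must lie in a single bag of any decomposition, so no decomposition can have width below 3. Combining the bounds, tw(G) = 3.

3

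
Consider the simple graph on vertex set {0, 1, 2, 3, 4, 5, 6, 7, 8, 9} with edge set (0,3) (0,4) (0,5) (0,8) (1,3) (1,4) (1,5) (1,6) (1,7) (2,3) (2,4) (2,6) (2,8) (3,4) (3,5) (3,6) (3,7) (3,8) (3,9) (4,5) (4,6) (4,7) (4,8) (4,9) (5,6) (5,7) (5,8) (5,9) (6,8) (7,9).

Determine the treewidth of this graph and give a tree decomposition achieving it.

The largest bag has 5 vertices, giving width 4; this decomposition certifies tw(G) ≤ 4. On the other hand G contains the 5-clique {2, 3, 4, 6, 8}. A clique must lie in a single bag of any decomposition, so no decomposition can have width below 4. Hence tw(G) = 4 exactly.

Treewidth 4.
One optimal decomposition is:
Bags: B1 = {1, 3, 4, 5, 7}  B2 = {3, 4, 5, 7, 9}  B3 = {1, 3, 4, 5, 6}  B4 = {3, 4, 5, 6, 8}  B5 = {0, 3, 4, 5, 8}  B6 = {2, 3, 4, 6, 8}
Tree: B1–B2, B1–B3, B3–B4, B4–B5, B4–B6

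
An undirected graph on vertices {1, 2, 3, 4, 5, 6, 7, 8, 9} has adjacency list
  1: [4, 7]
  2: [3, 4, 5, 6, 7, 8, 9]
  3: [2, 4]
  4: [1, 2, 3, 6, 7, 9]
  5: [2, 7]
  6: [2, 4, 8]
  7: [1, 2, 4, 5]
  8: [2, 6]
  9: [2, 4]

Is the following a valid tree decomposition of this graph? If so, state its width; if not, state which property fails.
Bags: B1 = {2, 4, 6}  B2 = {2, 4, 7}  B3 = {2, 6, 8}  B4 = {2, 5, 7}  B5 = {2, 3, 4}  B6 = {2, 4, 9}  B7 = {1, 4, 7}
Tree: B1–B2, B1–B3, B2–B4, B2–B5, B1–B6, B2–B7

Yes; width 2.

Checking the three conditions: (i) the bags cover all of {1, 2, 3, 4, 5, 6, 7, 8, 9}; (ii) for each edge, some bag contains both endpoints; (iii) the bags containing any fixed vertex form a subtree. All hold, so the decomposition is valid with width 3 − 1 = 2.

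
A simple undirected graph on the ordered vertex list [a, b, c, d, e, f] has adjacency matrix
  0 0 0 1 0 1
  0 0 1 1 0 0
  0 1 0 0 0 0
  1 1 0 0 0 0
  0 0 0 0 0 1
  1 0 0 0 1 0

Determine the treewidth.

A width-1 tree decomposition is:
Bags: B1 = {e, f}  B2 = {a, f}  B3 = {a, d}  B4 = {b, d}  B5 = {b, c}
Tree: B1–B2, B2–B3, B3–B4, B4–B5
Each bag holds 2 vertices, so the decomposition has width 1, which upper-bounds the treewidth. G has an edge, so its treewidth is at least 1. The upper and lower bounds meet at 1, so that is the treewidth.

1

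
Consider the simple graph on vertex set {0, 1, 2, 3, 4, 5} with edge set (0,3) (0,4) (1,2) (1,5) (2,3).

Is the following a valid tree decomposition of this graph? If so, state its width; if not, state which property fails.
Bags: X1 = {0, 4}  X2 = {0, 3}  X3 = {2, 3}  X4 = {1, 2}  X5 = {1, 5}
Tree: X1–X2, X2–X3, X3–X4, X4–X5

Vertex coverage: the bags together contain {0, 1, 2, 3, 4, 5}, the full vertex set. Edge coverage: each edge of G has both endpoints in at least one bag. Running intersection: for every vertex, the bags containing it form a connected subtree. All three properties hold, so this is a valid tree decomposition of width max|bag| − 1 = 1, and hence tw(G) ≤ 1.

Yes; width 1.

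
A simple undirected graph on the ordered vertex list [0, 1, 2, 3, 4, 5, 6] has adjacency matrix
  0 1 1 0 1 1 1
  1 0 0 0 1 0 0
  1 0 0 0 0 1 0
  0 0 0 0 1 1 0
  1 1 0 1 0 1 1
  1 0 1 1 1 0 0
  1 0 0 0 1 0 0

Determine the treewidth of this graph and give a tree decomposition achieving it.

Each bag holds 3 vertices, so the decomposition has width 2, which upper-bounds the treewidth. For the lower bound, the 3 vertices {0, 2, 5} are pairwise adjacent, and any tree decomposition puts a clique entirely inside one bag — forcing width ≥ 2. Hence tw(G) = 2 exactly.

Treewidth 2.
Bags: B1 = {0, 4, 5}  B2 = {0, 2, 5}  B3 = {0, 4, 6}  B4 = {3, 4, 5}  B5 = {0, 1, 4}
Tree: B1–B2, B1–B3, B1–B4, B1–B5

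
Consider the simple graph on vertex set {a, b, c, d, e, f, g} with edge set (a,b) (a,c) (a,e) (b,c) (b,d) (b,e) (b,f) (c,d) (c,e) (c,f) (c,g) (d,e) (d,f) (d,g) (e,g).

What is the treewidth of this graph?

3

A width-3 tree decomposition is:
Bags: B1 = {c, d, e, g}  B2 = {b, c, d, e}  B3 = {a, b, c, e}  B4 = {b, c, d, f}
Tree: B1–B2, B2–B3, B2–B4
The largest bag has 4 vertices, giving width 3; this decomposition certifies tw(G) ≤ 3. Conversely, {c, d, e, g} is a clique of size 4, and the vertices of any clique must share a bag in every tree decomposition; so some bag has ≥ 4 vertices and tw(G) ≥ 3. Combining the bounds, tw(G) = 3.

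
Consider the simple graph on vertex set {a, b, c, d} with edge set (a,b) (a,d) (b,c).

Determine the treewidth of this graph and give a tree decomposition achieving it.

Treewidth 1.
Bags: B1 = {a, b}  B2 = {b, c}  B3 = {a, d}
Tree: B1–B2, B1–B3

Each bag holds 2 vertices, so the decomposition has width 1, which upper-bounds the treewidth. G has an edge, so its treewidth is at least 1. The upper and lower bounds meet at 1, so that is the treewidth.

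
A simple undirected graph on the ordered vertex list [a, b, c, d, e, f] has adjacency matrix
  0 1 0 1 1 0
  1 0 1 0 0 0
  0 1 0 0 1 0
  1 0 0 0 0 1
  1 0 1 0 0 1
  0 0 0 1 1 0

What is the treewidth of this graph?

A width-2 tree decomposition is:
Bags: B1 = {d, e, f}  B2 = {a, d, e}  B3 = {a, c, e}  B4 = {a, b, c}
Tree: B1–B2, B2–B3, B3–B4
Every bag has size at most 3, so the width is 3 − 1 = 2 and tw(G) ≤ 2. For the lower bound, G contains the cycle f–d–a–e–f, so G is not a forest; only forests have treewidth ≤ 1, hence tw(G) ≥ 2. Therefore the treewidth is 2.

2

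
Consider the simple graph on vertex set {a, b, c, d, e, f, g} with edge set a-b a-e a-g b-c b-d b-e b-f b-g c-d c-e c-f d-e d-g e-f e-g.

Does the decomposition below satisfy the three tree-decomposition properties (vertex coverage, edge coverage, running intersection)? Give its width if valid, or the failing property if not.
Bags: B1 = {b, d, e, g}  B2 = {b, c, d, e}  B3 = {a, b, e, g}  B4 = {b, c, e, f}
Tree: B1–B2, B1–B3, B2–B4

Yes; width 3.

Every vertex of G appears in some bag (union = {a, b, c, d, e, f, g}); every edge is covered by a bag; and for each vertex v the set of bags containing v is connected in the bag tree. The decomposition is therefore valid. The largest bag has 4 vertices, so the width is 3.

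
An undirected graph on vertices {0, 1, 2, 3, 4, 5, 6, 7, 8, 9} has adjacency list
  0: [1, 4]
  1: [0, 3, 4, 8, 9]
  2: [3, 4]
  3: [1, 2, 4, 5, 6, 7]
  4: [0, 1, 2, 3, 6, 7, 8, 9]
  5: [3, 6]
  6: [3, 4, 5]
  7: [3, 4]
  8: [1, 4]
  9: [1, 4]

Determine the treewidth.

A width-2 tree decomposition is:
Bags: B1 = {1, 3, 4}  B2 = {1, 4, 8}  B3 = {3, 4, 6}  B4 = {2, 3, 4}  B5 = {1, 4, 9}  B6 = {3, 5, 6}  B7 = {3, 4, 7}  B8 = {0, 1, 4}
Tree: B1–B2, B1–B3, B3–B4, B1–B5, B3–B6, B1–B7, B2–B8
Each bag holds 3 vertices, so the decomposition has width 2, which upper-bounds the treewidth. Conversely, {0, 1, 4} is a clique of size 3, and the vertices of any clique must share a bag in every tree decomposition; so some bag has ≥ 3 vertices and tw(G) ≥ 2. Hence tw(G) = 2 exactly.

2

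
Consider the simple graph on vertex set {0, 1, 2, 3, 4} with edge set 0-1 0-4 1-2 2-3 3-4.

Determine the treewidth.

2

A width-2 tree decomposition is:
Bags: B1 = {0, 1, 2}  B2 = {0, 2, 3}  B3 = {0, 3, 4}
Tree: B1–B2, B2–B3
The largest bag has 3 vertices, giving width 2; this decomposition certifies tw(G) ≤ 2. For the lower bound, G contains the cycle 0–1–2–3–4–0, so G is not a forest; only forests have treewidth ≤ 1, hence tw(G) ≥ 2. Hence tw(G) = 2 exactly.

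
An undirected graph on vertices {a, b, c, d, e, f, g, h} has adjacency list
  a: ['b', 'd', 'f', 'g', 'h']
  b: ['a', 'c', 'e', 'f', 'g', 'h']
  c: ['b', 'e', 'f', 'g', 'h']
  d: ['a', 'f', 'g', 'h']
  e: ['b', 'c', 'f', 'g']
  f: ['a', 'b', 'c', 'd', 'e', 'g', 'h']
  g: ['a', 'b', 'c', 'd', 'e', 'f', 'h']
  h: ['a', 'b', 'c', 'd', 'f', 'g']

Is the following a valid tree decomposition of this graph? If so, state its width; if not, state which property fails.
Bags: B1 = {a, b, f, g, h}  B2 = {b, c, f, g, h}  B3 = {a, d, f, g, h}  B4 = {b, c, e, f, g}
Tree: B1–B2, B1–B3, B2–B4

Checking the three conditions: (i) the bags cover all of {a, b, c, d, e, f, g, h}; (ii) for each edge, some bag contains both endpoints; (iii) the bags containing any fixed vertex form a subtree. All hold, so the decomposition is valid with width 5 − 1 = 4.

Yes; width 4.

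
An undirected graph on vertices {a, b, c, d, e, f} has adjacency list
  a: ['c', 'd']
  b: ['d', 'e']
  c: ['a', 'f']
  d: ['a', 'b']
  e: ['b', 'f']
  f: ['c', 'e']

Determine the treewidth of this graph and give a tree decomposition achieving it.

Treewidth 2.
One optimal decomposition is:
Bags: B1 = {b, e, f}  B2 = {b, d, f}  B3 = {a, d, f}  B4 = {a, c, f}
Tree: B1–B2, B2–B3, B3–B4

Each bag holds 3 vertices, so the decomposition has width 2, which upper-bounds the treewidth. Since f–e–b–d–a–c–f is a cycle in G, G is not acyclic. Forests are exactly the graphs of treewidth ≤ 1, so tw(G) ≥ 2. The upper and lower bounds meet at 2, so that is the treewidth.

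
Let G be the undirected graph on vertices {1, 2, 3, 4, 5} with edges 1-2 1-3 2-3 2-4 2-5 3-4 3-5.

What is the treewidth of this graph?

A width-2 tree decomposition is:
Bags: B1 = {1, 2, 3}  B2 = {2, 3, 4}  B3 = {2, 3, 5}
Tree: B1–B2, B1–B3
Every bag has size at most 3, so the width is 3 − 1 = 2 and tw(G) ≤ 2. For the lower bound, the 3 vertices {1, 2, 3} are pairwise adjacent, and any tree decomposition puts a clique entirely inside one bag — forcing width ≥ 2. Therefore the treewidth is 2.

2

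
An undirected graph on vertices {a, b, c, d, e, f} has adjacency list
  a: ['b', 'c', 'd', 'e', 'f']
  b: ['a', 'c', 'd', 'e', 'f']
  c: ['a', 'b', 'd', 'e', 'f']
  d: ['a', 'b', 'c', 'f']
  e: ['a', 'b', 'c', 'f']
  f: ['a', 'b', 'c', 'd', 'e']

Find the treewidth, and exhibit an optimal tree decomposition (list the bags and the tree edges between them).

Treewidth 4.
One such decomposition:
Bags: B1 = {a, b, c, d, f}  B2 = {a, b, c, e, f}
Tree: B1–B2

The largest bag has 5 vertices, giving width 4; this decomposition certifies tw(G) ≤ 4. For the lower bound, the 5 vertices {a, b, c, d, f} are pairwise adjacent, and any tree decomposition puts a clique entirely inside one bag — forcing width ≥ 4. Hence tw(G) = 4 exactly.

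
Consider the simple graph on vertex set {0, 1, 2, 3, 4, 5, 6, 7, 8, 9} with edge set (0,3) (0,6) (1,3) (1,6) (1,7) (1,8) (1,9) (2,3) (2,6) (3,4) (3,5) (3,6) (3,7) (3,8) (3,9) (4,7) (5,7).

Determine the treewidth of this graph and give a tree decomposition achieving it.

Each bag holds 3 vertices, so the decomposition has width 2, which upper-bounds the treewidth. On the other hand G contains the 3-clique {0, 3, 6}. A clique must lie in a single bag of any decomposition, so no decomposition can have width below 2. Combining the bounds, tw(G) = 2.

Treewidth 2.
Bags: B1 = {1, 3, 9}  B2 = {1, 3, 6}  B3 = {1, 3, 7}  B4 = {3, 5, 7}  B5 = {2, 3, 6}  B6 = {3, 4, 7}  B7 = {1, 3, 8}  B8 = {0, 3, 6}
Tree: B1–B2, B1–B3, B3–B4, B2–B5, B3–B6, B2–B7, B5–B8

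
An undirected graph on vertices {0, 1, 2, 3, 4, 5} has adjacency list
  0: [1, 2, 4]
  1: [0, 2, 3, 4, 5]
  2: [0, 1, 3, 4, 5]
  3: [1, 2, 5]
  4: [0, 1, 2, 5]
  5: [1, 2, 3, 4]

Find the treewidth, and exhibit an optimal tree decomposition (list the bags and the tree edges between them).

Treewidth 3.
One such decomposition:
Bags: B1 = {1, 2, 3, 5}  B2 = {1, 2, 4, 5}  B3 = {0, 1, 2, 4}
Tree: B1–B2, B2–B3

The largest bag has 4 vertices, giving width 3; this decomposition certifies tw(G) ≤ 3. Conversely, {1, 2, 3, 5} is a clique of size 4, and the vertices of any clique must share a bag in every tree decomposition; so some bag has ≥ 4 vertices and tw(G) ≥ 3. Combining the bounds, tw(G) = 3.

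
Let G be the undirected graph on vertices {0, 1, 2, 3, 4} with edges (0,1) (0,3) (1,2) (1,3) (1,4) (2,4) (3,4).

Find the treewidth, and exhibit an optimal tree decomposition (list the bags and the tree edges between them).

Treewidth 2.
One such decomposition:
Bags: B1 = {1, 2, 4}  B2 = {1, 3, 4}  B3 = {0, 1, 3}
Tree: B1–B2, B2–B3

Each bag holds 3 vertices, so the decomposition has width 2, which upper-bounds the treewidth. For the lower bound, the 3 vertices {1, 2, 4} are pairwise adjacent, and any tree decomposition puts a clique entirely inside one bag — forcing width ≥ 2. Hence tw(G) = 2 exactly.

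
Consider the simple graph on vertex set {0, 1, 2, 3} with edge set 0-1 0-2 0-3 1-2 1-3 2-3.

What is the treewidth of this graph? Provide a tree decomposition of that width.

Treewidth 3.
One optimal decomposition is:
Bags: B1 = {0, 1, 2, 3}
Tree: (single bag)

A single bag containing all 4 vertices is trivially a valid decomposition of width 3. For the lower bound, the 4 vertices {0, 1, 2, 3} are pairwise adjacent, and any tree decomposition puts a clique entirely inside one bag — forcing width ≥ 3. Hence tw(G) = 3 exactly.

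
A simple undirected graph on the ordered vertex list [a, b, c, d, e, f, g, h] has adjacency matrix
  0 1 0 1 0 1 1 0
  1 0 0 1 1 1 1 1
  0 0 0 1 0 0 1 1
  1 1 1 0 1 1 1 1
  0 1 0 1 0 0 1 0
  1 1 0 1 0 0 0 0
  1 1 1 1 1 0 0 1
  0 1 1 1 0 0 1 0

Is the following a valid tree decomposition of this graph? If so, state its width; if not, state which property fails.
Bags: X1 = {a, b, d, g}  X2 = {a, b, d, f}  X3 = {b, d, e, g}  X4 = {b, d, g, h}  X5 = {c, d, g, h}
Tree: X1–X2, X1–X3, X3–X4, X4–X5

Vertex coverage: the bags together contain {a, b, c, d, e, f, g, h}, the full vertex set. Edge coverage: each edge of G has both endpoints in at least one bag. Running intersection: for every vertex, the bags containing it form a connected subtree. All three properties hold, so this is a valid tree decomposition of width max|bag| − 1 = 3, and hence tw(G) ≤ 3.

Yes; width 3.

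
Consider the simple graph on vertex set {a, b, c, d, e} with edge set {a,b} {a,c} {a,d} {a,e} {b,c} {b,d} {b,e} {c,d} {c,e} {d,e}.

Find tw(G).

A width-4 tree decomposition is:
Bags: B1 = {a, b, c, d, e}
Tree: (single bag)
With just one bag of size 5, the width is 5 − 1 = 4, so tw(G) ≤ 4. Conversely, {a, b, c, d, e} is a clique of size 5, and the vertices of any clique must share a bag in every tree decomposition; so some bag has ≥ 5 vertices and tw(G) ≥ 4. Therefore the treewidth is 4.

4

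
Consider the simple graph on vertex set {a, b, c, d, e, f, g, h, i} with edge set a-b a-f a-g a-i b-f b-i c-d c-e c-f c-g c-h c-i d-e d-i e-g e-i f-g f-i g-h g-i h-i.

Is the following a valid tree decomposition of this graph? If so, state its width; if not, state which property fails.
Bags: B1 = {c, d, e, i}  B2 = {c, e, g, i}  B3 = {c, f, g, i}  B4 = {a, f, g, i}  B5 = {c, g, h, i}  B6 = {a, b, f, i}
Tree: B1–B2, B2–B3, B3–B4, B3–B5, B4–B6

Yes; width 3.

Checking the three conditions: (i) the bags cover all of {a, b, c, d, e, f, g, h, i}; (ii) for each edge, some bag contains both endpoints; (iii) the bags containing any fixed vertex form a subtree. All hold, so the decomposition is valid with width 4 − 1 = 3.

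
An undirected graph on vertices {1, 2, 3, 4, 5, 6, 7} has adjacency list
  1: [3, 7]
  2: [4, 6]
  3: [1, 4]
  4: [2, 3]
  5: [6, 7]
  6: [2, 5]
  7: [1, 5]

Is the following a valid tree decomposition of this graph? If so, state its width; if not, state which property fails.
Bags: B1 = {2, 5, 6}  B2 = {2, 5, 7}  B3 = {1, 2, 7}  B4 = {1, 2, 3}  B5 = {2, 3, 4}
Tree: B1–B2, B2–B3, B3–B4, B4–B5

Checking the three conditions: (i) the bags cover all of {1, 2, 3, 4, 5, 6, 7}; (ii) for each edge, some bag contains both endpoints; (iii) the bags containing any fixed vertex form a subtree. All hold, so the decomposition is valid with width 3 − 1 = 2.

Yes; width 2.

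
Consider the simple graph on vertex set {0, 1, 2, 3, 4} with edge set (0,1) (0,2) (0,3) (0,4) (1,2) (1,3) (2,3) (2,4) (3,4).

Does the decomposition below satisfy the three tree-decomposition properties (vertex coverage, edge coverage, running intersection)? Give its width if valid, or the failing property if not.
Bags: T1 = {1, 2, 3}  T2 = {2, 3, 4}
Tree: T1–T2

A tree decomposition must satisfy three properties: every vertex lies in some bag; for every edge, both endpoints lie together in some bag; and for every vertex, the bags containing it form a connected subtree. Here vertex 0 appears in no bag, so the decomposition is invalid.

No — vertex 0 appears in no bag.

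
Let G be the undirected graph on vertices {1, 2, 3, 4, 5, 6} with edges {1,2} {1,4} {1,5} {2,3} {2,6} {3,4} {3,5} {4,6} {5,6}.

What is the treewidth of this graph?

3

A width-3 tree decomposition is:
Bags: B1 = {1, 3, 5, 6}  B2 = {1, 2, 3, 6}  B3 = {1, 3, 4, 6}
Tree: B1–B2, B2–B3
Each bag holds 4 vertices, so the decomposition has width 3, which upper-bounds the treewidth. For the lower bound: the 4 vertex sets {3,5}, {2,6}, {1}, {4} are disjoint, each induces a connected subgraph, and every pair is joined by at least one edge of G. Contracting each set to a single vertex therefore yields K_{4} as a minor, and since treewidth is minor-monotone, tw(G) ≥ tw(K_{4}) = 3. The upper and lower bounds meet at 3, so that is the treewidth.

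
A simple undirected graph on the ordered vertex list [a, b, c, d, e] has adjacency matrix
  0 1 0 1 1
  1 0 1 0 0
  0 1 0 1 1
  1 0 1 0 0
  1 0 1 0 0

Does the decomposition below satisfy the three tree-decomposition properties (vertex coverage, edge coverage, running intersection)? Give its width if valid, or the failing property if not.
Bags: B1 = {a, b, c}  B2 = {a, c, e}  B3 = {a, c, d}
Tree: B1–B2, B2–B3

Every vertex of G appears in some bag (union = {a, b, c, d, e}); every edge is covered by a bag; and for each vertex v the set of bags containing v is connected in the bag tree. The decomposition is therefore valid. The largest bag has 3 vertices, so the width is 2.

Yes; width 2.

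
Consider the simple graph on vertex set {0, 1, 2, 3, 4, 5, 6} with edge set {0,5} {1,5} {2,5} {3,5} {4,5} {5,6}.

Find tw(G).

A width-1 tree decomposition is:
Bags: B1 = {0, 5}  B2 = {3, 5}  B3 = {4, 5}  B4 = {5, 6}  B5 = {2, 5}  B6 = {1, 5}
Tree: B1–B2, B1–B3, B2–B4, B2–B5, B4–B6
The largest bag has 2 vertices, giving width 1; this decomposition certifies tw(G) ≤ 1. Since G has at least one edge (e.g. 5–0), it is not an edgeless graph, so tw(G) ≥ 1. Therefore the treewidth is 1.

1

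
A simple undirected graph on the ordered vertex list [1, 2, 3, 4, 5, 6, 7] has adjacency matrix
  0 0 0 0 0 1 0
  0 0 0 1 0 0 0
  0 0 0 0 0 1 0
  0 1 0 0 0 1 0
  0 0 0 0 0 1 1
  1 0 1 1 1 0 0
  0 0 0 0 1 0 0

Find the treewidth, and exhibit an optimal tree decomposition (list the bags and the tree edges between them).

The largest bag has 2 vertices, giving width 1; this decomposition certifies tw(G) ≤ 1. G has an edge, so its treewidth is at least 1. The upper and lower bounds meet at 1, so that is the treewidth.

Treewidth 1.
Bags: B1 = {4, 6}  B2 = {1, 6}  B3 = {5, 6}  B4 = {3, 6}  B5 = {5, 7}  B6 = {2, 4}
Tree: B1–B2, B1–B3, B2–B4, B3–B5, B1–B6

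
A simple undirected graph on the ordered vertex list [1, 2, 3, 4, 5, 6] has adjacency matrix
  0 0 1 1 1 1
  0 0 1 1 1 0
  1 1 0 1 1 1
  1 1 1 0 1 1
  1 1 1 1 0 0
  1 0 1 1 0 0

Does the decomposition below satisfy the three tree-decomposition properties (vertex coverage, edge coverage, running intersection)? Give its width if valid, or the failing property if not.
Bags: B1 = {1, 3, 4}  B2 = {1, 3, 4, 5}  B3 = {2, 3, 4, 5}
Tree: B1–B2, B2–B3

No — vertex 6 appears in no bag.

A tree decomposition must satisfy three properties: every vertex lies in some bag; for every edge, both endpoints lie together in some bag; and for every vertex, the bags containing it form a connected subtree. Here vertex 6 appears in no bag, so the decomposition is invalid.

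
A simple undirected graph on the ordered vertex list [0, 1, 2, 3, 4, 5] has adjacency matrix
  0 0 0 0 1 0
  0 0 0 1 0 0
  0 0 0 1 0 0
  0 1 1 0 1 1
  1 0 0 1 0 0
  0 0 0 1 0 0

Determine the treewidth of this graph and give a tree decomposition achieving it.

Treewidth 1.
One optimal decomposition is:
Bags: B1 = {3, 5}  B2 = {3, 4}  B3 = {1, 3}  B4 = {2, 3}  B5 = {0, 4}
Tree: B1–B2, B2–B3, B1–B4, B2–B5

Each bag holds 2 vertices, so the decomposition has width 1, which upper-bounds the treewidth. Since G has at least one edge (e.g. 5–3), it is not an edgeless graph, so tw(G) ≥ 1. Combining the bounds, tw(G) = 1.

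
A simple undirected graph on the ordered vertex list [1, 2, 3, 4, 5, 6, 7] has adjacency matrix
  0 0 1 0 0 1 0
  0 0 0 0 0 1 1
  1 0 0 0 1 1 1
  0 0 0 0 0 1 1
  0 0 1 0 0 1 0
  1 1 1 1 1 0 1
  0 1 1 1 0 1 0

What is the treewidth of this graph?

2

A width-2 tree decomposition is:
Bags: B1 = {3, 6, 7}  B2 = {1, 3, 6}  B3 = {3, 5, 6}  B4 = {2, 6, 7}  B5 = {4, 6, 7}
Tree: B1–B2, B1–B3, B1–B4, B4–B5
Each bag holds 3 vertices, so the decomposition has width 2, which upper-bounds the treewidth. On the other hand G contains the 3-clique {2, 6, 7}. A clique must lie in a single bag of any decomposition, so no decomposition can have width below 2. Combining the bounds, tw(G) = 2.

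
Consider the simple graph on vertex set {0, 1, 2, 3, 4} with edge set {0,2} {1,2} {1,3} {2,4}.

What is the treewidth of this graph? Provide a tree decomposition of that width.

Each bag holds 2 vertices, so the decomposition has width 1, which upper-bounds the treewidth. Since G has at least one edge (e.g. 2–1), it is not an edgeless graph, so tw(G) ≥ 1. Combining the bounds, tw(G) = 1.

Treewidth 1.
One optimal decomposition is:
Bags: B1 = {1, 2}  B2 = {1, 3}  B3 = {0, 2}  B4 = {2, 4}
Tree: B1–B2, B1–B3, B1–B4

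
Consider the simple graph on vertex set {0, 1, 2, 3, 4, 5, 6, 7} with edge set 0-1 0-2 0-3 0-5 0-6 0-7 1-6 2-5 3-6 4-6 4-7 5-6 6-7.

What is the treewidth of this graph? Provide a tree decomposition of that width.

Each bag holds 3 vertices, so the decomposition has width 2, which upper-bounds the treewidth. For the lower bound, the 3 vertices {0, 2, 5} are pairwise adjacent, and any tree decomposition puts a clique entirely inside one bag — forcing width ≥ 2. Therefore the treewidth is 2.

Treewidth 2.
One such decomposition:
Bags: B1 = {0, 6, 7}  B2 = {4, 6, 7}  B3 = {0, 5, 6}  B4 = {0, 3, 6}  B5 = {0, 2, 5}  B6 = {0, 1, 6}
Tree: B1–B2, B1–B3, B1–B4, B3–B5, B3–B6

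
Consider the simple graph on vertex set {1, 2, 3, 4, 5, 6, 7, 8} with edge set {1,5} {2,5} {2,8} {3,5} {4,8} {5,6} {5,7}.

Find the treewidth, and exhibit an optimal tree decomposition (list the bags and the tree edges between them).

Each bag holds 2 vertices, so the decomposition has width 1, which upper-bounds the treewidth. Any graph with an edge has treewidth ≥ 1, and G has the edge 8–4. Therefore the treewidth is 1.

Treewidth 1.
One such decomposition:
Bags: B1 = {4, 8}  B2 = {2, 8}  B3 = {2, 5}  B4 = {5, 7}  B5 = {1, 5}  B6 = {5, 6}  B7 = {3, 5}
Tree: B1–B2, B2–B3, B3–B4, B4–B5, B5–B6, B3–B7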